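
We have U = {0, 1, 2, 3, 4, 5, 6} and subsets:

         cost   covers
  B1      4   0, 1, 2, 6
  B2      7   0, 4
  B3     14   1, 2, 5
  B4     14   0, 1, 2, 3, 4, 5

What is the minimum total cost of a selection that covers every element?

18

B1, B4 cover every element at cost 4 + 14 = 18.
Any cover uses at least 2 sets; among all covering selections none totals below 18.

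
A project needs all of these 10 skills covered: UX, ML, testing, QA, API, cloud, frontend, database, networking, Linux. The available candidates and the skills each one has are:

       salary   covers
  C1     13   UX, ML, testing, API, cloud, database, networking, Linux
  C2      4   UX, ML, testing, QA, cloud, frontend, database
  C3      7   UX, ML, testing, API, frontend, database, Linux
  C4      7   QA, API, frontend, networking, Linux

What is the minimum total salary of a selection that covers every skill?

11

C2, C4 cover every skill at salary 4 + 7 = 11.
Any cover uses at least 2 candidates; among all covering selections none totals below 11.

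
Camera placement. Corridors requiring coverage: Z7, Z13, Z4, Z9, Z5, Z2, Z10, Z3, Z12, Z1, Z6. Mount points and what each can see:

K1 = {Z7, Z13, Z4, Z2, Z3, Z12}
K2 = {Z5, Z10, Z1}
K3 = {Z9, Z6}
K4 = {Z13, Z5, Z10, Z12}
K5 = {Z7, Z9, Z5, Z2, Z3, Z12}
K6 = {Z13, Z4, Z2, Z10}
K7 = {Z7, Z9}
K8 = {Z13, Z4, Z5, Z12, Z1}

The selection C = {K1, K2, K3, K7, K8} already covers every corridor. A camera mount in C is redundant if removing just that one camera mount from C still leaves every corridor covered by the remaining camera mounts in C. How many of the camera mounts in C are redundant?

2

Drop K1: Z2, Z3 uncovered — not redundant.
Drop K2: Z10 uncovered — not redundant.
Drop K3: Z6 uncovered — not redundant.
Drop K7: the rest still cover every corridor — redundant.
Drop K8: the rest still cover every corridor — redundant.
2 redundant: K7, K8.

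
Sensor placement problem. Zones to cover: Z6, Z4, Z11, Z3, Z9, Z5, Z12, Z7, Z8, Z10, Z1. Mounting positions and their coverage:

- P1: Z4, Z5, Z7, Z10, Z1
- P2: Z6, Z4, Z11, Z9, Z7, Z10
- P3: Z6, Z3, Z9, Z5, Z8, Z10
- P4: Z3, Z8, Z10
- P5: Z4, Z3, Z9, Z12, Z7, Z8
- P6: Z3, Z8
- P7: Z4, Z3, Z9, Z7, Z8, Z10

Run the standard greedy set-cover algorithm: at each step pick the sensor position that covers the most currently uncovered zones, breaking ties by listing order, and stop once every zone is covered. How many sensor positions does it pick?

4

Pick 1: P2 covers 6 new zones (Z6, Z4, Z11, Z9, Z7, Z10).
Pick 2: P3 covers 3 new zones (Z3, Z5, Z8).
Pick 3: P1 covers 1 new zones (Z1).
Pick 4: P5 covers 1 new zones (Z12).
Greedy uses 4 sensor positions. (The true minimum is 3.)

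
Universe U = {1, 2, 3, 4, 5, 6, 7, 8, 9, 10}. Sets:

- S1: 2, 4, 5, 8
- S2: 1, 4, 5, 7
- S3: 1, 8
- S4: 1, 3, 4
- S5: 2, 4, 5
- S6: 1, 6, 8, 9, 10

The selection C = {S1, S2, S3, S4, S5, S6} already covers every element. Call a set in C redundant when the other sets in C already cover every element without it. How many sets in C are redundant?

Drop S1: the rest still cover every element — redundant.
Drop S2: 7 uncovered — not redundant.
Drop S3: the rest still cover every element — redundant.
Drop S4: 3 uncovered — not redundant.
Drop S5: the rest still cover every element — redundant.
Drop S6: 6, 9, 10 uncovered — not redundant.
3 redundant: S1, S3, S5.

3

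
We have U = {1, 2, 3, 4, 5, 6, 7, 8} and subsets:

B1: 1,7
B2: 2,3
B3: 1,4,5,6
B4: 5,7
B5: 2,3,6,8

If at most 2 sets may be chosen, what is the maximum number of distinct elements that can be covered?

7

Choosing B3, B5 covers {1, 2, 3, 4, 5, 6, 8} — 7 elements.
No choice of 2 sets does better; here 7 is left uncovered.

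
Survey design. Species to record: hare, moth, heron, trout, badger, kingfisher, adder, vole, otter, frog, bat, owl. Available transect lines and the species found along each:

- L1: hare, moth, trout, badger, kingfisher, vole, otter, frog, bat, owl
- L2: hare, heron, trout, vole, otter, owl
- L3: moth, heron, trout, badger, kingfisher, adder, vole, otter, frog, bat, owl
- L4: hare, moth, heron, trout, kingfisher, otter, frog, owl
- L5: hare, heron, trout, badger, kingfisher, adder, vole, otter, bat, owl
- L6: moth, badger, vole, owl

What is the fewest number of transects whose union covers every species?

L1, L3 together cover {hare, moth, heron, trout, badger, kingfisher, adder, vole, otter, frog, bat, owl} — every species.
No single transect contains all 12 species, so 2 is optimal.

2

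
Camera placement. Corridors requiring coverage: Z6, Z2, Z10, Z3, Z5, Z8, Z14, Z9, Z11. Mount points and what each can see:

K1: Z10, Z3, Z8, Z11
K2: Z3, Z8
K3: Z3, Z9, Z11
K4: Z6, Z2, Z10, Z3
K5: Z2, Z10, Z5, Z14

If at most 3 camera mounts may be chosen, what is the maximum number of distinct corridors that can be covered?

Choosing K1, K3, K5 covers {Z2, Z10, Z3, Z5, Z8, Z14, Z9, Z11} — 8 corridors.
No choice of 3 camera mounts does better; here Z6 is left uncovered.

8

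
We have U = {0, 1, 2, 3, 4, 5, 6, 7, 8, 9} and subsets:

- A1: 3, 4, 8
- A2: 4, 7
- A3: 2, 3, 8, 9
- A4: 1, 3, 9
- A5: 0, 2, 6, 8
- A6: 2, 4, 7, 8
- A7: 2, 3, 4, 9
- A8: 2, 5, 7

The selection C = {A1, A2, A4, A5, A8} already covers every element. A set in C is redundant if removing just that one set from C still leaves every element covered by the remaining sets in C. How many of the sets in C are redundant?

Drop A1: the rest still cover every element — redundant.
Drop A2: the rest still cover every element — redundant.
Drop A4: 1, 9 uncovered — not redundant.
Drop A5: 0, 6 uncovered — not redundant.
Drop A8: 5 uncovered — not redundant.
2 redundant: A1, A2.

2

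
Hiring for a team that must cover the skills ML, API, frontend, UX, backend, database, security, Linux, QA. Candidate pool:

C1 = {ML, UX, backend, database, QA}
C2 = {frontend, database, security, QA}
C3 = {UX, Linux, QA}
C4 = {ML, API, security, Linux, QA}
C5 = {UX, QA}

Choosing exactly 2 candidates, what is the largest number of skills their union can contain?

8

Choosing C1, C4 covers {ML, API, UX, backend, database, security, Linux, QA} — 8 skills.
No choice of 2 candidates does better; here frontend is left uncovered.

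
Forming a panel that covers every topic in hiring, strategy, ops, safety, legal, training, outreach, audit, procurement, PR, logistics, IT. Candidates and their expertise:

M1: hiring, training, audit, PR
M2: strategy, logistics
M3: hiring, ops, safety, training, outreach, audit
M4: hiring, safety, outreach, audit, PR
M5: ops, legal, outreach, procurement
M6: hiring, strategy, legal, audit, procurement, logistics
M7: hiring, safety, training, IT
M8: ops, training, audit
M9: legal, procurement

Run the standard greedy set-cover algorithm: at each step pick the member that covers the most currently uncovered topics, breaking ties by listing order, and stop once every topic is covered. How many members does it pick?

4

Pick 1: M3 covers 6 new topics (hiring, ops, safety, training, outreach, audit).
Pick 2: M6 covers 4 new topics (strategy, legal, procurement, logistics).
Pick 3: M1 covers 1 new topics (PR).
Pick 4: M7 covers 1 new topics (IT).
Greedy uses 4 members.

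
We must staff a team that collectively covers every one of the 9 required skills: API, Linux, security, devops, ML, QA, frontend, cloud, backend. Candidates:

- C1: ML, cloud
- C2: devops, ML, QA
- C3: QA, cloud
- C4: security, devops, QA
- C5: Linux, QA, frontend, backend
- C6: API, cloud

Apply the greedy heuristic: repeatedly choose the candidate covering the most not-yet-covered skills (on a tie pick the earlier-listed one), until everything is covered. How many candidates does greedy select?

Pick 1: C5 covers 4 new skills (Linux, QA, frontend, backend).
Pick 2: C1 covers 2 new skills (ML, cloud).
Pick 3: C4 covers 2 new skills (security, devops).
Pick 4: C6 covers 1 new skills (API).
Greedy uses 4 candidates.

4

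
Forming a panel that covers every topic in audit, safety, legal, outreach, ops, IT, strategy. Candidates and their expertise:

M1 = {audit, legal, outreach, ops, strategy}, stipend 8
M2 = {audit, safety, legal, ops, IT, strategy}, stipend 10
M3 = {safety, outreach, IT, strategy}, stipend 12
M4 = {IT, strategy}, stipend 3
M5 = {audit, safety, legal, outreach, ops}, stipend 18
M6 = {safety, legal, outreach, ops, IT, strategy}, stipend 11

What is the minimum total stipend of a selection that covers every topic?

M1, M2 cover every topic at stipend 8 + 10 = 18.
Any cover uses at least 2 members; among all covering selections none totals below 18.

18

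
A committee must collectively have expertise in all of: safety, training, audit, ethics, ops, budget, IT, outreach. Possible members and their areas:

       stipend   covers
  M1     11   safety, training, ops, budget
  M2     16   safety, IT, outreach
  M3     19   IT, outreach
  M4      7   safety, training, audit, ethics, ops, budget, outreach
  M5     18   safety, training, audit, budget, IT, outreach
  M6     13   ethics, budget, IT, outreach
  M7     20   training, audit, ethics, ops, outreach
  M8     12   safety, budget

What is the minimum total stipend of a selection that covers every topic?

20

M4, M6 cover every topic at stipend 7 + 13 = 20.
Any cover uses at least 2 members; among all covering selections none totals below 20.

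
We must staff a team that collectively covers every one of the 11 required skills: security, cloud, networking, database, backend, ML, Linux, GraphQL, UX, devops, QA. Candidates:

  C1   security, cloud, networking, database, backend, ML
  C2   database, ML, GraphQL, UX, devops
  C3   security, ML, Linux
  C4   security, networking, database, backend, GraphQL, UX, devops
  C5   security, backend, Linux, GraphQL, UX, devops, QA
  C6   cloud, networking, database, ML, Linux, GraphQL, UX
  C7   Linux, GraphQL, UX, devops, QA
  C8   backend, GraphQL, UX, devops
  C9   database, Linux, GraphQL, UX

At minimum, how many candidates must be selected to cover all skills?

2

C1, C5 together cover {security, cloud, networking, database, backend, ML, Linux, GraphQL, UX, devops, QA} — every skill.
No single candidate contains all 11 skills, so 2 is optimal.
Greedy (largest uncovered first) would take C4, C6, C5 — 3 candidates — but 2 suffice.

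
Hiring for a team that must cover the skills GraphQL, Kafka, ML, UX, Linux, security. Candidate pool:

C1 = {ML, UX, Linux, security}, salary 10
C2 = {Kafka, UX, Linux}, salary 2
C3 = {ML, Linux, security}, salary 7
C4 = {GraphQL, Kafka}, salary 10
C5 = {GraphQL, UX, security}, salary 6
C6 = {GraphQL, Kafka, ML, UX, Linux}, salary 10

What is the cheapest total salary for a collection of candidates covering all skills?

C2, C3, C5 cover every skill at salary 2 + 7 + 6 = 15.
Any cover uses at least 2 candidates; among all covering selections none totals below 15.

15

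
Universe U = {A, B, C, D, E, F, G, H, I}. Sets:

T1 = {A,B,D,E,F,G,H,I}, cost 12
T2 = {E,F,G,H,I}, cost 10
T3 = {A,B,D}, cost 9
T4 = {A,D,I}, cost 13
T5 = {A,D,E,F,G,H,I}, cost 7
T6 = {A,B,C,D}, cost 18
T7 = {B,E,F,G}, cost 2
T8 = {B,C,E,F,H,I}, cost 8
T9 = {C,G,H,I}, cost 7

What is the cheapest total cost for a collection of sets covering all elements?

T5, T8 cover every element at cost 7 + 8 = 15.
Any cover uses at least 2 sets; among all covering selections none totals below 15.
Greedy by coverage-per-cost would pick T7, T5, T9 for 16 — worse than the optimum 15.

15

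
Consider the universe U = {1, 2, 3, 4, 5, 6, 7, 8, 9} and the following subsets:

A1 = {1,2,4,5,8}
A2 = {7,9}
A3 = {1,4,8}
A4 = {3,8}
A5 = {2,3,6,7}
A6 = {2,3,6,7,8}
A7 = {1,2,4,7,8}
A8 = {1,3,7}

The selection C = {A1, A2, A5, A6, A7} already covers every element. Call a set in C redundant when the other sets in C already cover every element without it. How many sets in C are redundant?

3

Drop A1: 5 uncovered — not redundant.
Drop A2: 9 uncovered — not redundant.
Drop A5: the rest still cover every element — redundant.
Drop A6: the rest still cover every element — redundant.
Drop A7: the rest still cover every element — redundant.
3 redundant: A5, A6, A7.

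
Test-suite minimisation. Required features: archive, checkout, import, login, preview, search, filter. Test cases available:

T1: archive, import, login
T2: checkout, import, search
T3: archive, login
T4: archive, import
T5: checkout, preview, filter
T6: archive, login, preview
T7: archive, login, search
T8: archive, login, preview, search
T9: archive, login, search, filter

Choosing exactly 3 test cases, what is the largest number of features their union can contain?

Choosing T1, T2, T5 covers {archive, checkout, import, login, preview, search, filter} — 7 features.
That is all 7 features.

7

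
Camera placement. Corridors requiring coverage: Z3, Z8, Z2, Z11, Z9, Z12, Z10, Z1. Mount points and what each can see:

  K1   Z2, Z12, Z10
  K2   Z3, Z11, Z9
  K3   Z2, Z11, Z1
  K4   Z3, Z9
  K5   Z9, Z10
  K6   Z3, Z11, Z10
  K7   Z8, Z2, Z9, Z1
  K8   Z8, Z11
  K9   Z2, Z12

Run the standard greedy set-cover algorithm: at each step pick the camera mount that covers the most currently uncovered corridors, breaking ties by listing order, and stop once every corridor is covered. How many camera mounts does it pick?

Pick 1: K7 covers 4 new corridors (Z8, Z2, Z9, Z1).
Pick 2: K6 covers 3 new corridors (Z3, Z11, Z10).
Pick 3: K1 covers 1 new corridors (Z12).
Greedy uses 3 camera mounts.

3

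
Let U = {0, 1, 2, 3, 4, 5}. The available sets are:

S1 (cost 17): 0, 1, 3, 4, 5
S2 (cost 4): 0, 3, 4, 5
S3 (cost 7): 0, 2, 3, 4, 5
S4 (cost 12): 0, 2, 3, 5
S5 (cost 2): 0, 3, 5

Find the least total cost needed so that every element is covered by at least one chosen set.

24

S1, S3 cover every element at cost 17 + 7 = 24.
Any cover uses at least 2 sets; among all covering selections none totals below 24.
Greedy by coverage-per-cost would pick S5, S3, S1 for 26 — worse than the optimum 24.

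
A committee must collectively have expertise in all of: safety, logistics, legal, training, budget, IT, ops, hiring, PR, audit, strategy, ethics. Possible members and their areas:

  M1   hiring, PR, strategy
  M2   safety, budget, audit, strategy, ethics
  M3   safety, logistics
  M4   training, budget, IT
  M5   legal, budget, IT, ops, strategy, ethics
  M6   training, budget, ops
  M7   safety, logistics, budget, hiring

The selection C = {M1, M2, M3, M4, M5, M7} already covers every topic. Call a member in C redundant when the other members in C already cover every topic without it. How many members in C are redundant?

Drop M1: PR uncovered — not redundant.
Drop M2: audit uncovered — not redundant.
Drop M3: the rest still cover every topic — redundant.
Drop M4: training uncovered — not redundant.
Drop M5: legal, ops uncovered — not redundant.
Drop M7: the rest still cover every topic — redundant.
2 redundant: M3, M7.

2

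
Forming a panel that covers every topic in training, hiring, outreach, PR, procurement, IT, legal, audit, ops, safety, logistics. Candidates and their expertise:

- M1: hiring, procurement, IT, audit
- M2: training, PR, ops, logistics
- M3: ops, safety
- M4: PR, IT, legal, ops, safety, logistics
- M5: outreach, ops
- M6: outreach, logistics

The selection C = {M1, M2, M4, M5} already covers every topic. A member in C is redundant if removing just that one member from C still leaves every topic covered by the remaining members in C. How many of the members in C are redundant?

Drop M1: hiring, procurement, audit uncovered — not redundant.
Drop M2: training uncovered — not redundant.
Drop M4: legal, safety uncovered — not redundant.
Drop M5: outreach uncovered — not redundant.
None of the members in C is redundant.

0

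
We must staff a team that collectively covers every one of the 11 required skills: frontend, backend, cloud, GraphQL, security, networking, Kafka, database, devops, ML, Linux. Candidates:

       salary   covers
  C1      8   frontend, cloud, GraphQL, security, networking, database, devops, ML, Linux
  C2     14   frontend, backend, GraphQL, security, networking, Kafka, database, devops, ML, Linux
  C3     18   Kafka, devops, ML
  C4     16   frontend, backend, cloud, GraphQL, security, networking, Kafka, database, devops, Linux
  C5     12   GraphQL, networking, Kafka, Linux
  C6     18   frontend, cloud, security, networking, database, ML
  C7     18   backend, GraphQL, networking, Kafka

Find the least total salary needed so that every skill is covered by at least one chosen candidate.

22

C1, C2 cover every skill at salary 8 + 14 = 22.
Any cover uses at least 2 candidates; among all covering selections none totals below 22.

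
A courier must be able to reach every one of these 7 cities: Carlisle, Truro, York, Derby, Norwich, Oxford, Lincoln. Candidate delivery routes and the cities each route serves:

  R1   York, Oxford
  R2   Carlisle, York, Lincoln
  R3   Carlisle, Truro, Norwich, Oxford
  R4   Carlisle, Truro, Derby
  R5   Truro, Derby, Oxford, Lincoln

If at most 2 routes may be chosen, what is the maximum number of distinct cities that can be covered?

Choosing R2, R3 covers {Carlisle, Truro, York, Norwich, Oxford, Lincoln} — 6 cities.
No choice of 2 routes does better; here Derby is left uncovered.

6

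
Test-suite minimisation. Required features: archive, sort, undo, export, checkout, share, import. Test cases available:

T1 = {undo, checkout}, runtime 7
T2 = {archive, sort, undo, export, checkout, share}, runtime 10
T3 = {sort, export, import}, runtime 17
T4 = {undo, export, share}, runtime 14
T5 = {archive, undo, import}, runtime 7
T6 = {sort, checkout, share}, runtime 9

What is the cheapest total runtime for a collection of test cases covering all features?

T2, T5 cover every feature at runtime 10 + 7 = 17.
Any cover uses at least 2 test cases; among all covering selections none totals below 17.

17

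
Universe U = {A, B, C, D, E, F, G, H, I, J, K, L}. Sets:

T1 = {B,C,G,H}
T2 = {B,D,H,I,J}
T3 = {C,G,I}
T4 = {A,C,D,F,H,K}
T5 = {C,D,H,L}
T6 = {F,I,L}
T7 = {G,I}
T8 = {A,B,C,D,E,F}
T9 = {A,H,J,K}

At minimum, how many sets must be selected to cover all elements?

4

T1, T6, T8, T9 together cover {A, B, C, D, E, F, G, H, I, J, K, L} — every element.
No 3 of the 9 sets cover everything (all 84 triples fall short), so 4 is minimum.
Greedy (largest uncovered first) would take T4, T2, T1, T5, T8 — 5 sets — but 4 suffice.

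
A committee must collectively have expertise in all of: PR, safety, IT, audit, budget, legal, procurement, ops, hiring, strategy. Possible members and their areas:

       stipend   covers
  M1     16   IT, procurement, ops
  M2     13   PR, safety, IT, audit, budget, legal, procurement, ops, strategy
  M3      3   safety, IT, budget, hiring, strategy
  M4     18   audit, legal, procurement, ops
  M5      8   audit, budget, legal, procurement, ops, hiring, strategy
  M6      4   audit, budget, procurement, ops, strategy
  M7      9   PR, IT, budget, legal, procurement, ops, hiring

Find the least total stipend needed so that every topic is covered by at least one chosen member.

M2, M3 cover every topic at stipend 13 + 3 = 16.
Any cover uses at least 2 members; among all covering selections none totals below 16.

16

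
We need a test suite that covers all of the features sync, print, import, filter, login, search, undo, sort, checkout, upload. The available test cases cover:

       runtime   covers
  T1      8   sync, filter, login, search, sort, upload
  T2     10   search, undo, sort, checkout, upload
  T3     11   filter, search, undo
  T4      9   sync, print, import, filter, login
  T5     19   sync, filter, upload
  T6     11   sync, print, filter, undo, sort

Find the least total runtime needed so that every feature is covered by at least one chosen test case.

19

T2, T4 cover every feature at runtime 10 + 9 = 19.
Any cover uses at least 2 test cases; among all covering selections none totals below 19.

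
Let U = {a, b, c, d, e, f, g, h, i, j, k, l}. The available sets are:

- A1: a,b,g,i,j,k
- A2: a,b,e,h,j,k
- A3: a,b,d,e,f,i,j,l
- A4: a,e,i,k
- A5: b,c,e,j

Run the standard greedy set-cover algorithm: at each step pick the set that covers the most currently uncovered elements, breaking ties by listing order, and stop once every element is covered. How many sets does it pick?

4

Pick 1: A3 covers 8 new elements (a, b, d, e, f, i, j, l).
Pick 2: A1 covers 2 new elements (g, k).
Pick 3: A2 covers 1 new elements (h).
Pick 4: A5 covers 1 new elements (c).
Greedy uses 4 sets.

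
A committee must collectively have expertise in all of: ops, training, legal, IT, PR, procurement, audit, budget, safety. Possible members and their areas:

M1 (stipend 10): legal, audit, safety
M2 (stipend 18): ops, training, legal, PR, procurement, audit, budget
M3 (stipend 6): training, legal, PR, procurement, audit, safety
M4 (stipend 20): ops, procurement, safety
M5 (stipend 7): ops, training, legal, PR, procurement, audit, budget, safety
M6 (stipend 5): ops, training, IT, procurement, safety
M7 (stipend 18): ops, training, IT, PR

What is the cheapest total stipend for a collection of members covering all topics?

M5, M6 cover every topic at stipend 7 + 5 = 12.
Any cover uses at least 2 members; among all covering selections none totals below 12.

12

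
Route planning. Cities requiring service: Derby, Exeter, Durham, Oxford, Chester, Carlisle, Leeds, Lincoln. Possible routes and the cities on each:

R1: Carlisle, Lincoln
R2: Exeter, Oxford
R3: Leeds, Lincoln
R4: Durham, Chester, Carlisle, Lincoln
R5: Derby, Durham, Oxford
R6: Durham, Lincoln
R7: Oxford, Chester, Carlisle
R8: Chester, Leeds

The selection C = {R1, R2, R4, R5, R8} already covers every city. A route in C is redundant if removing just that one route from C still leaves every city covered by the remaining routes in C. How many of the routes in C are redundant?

Drop R1: the rest still cover every city — redundant.
Drop R2: Exeter uncovered — not redundant.
Drop R4: the rest still cover every city — redundant.
Drop R5: Derby uncovered — not redundant.
Drop R8: Leeds uncovered — not redundant.
2 redundant: R1, R4.

2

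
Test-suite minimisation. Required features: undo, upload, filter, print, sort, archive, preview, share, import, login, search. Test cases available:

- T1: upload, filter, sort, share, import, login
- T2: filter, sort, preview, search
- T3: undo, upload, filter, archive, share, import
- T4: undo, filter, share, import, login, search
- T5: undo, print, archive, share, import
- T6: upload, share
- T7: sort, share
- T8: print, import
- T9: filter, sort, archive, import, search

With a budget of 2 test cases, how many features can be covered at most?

Choosing T1, T5 covers {undo, upload, filter, print, sort, archive, share, import, login} — 9 features.
No choice of 2 test cases does better; here preview, search are left uncovered.

9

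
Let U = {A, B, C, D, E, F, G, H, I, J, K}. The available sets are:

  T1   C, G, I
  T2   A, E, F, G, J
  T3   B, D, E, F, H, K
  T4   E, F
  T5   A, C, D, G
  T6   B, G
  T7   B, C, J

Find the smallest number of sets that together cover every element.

T1, T2, T3 together cover {A, B, C, D, E, F, G, H, I, J, K} — every element.
No 2 of the 7 sets cover everything (all 21 pairs fall short), so 3 is minimum.

3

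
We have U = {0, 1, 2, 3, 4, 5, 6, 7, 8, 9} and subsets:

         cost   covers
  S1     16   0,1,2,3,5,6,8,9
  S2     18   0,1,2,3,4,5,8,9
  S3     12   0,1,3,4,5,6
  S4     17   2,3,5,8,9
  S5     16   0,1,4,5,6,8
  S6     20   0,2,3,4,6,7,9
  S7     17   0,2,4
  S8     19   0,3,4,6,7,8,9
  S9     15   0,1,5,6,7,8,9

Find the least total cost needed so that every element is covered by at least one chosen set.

33

S2, S9 cover every element at cost 18 + 15 = 33.
Any cover uses at least 2 sets; among all covering selections none totals below 33.
Greedy by coverage-per-cost would pick S1, S8 for 35 — worse than the optimum 33.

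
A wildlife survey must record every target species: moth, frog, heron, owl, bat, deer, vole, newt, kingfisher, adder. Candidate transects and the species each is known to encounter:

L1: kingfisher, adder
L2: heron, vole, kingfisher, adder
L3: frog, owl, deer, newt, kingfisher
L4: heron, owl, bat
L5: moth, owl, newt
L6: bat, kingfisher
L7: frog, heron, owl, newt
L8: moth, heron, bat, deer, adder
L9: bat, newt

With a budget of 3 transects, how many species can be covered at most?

10

Choosing L2, L3, L8 covers {moth, frog, heron, owl, bat, deer, vole, newt, kingfisher, adder} — 10 species.
That is all 10 species.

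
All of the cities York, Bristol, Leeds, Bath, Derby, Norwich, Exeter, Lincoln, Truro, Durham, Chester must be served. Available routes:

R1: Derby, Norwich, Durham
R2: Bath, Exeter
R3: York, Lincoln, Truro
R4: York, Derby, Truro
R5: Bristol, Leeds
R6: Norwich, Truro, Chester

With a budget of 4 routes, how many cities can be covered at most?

Choosing R1, R2, R3, R5 covers {York, Bristol, Leeds, Bath, Derby, Norwich, Exeter, Lincoln, Truro, Durham} — 10 cities.
No choice of 4 routes does better; here Chester is left uncovered.

10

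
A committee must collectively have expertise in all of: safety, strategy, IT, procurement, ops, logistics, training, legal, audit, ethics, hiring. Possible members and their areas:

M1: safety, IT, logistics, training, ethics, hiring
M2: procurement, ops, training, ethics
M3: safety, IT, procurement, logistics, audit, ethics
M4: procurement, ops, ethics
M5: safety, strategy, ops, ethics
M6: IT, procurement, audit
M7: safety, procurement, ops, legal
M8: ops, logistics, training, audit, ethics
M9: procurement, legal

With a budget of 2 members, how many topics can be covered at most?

Choosing M1, M7 covers {safety, IT, procurement, ops, logistics, training, legal, ethics, hiring} — 9 topics.
No choice of 2 members does better; here strategy, audit are left uncovered.

9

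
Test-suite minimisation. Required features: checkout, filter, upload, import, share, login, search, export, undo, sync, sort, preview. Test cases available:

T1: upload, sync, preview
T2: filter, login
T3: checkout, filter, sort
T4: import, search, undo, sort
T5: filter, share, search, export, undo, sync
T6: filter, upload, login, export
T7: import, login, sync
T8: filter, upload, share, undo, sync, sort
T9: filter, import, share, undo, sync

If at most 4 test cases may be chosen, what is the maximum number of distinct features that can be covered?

12

Choosing T1, T3, T5, T7 covers {checkout, filter, upload, import, share, login, search, export, undo, sync, sort, preview} — 12 features.
That is all 12 features.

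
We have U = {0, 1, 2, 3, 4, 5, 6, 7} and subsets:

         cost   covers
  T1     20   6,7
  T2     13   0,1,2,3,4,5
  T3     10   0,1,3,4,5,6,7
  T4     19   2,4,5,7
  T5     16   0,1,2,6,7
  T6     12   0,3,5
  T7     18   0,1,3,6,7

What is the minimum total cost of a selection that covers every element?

T2, T3 cover every element at cost 13 + 10 = 23.
Any cover uses at least 2 sets; among all covering selections none totals below 23.

23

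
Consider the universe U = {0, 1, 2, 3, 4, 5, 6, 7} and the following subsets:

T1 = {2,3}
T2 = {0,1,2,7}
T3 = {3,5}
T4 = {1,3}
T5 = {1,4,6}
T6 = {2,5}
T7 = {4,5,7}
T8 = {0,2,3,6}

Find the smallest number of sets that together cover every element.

3

T2, T3, T5 together cover {0, 1, 2, 3, 4, 5, 6, 7} — every element.
No 2 of the 8 sets cover everything (all 28 pairs fall short), so 3 is minimum.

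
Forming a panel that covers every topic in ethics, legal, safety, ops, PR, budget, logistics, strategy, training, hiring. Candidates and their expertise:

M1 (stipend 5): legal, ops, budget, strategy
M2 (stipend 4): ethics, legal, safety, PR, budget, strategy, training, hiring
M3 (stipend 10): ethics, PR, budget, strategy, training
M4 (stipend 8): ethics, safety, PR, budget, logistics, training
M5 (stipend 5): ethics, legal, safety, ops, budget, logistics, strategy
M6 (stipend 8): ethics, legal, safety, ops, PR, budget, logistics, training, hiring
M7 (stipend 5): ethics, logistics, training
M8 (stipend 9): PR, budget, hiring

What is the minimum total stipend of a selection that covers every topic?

9

M2, M5 cover every topic at stipend 4 + 5 = 9.
Any cover uses at least 2 members; among all covering selections none totals below 9.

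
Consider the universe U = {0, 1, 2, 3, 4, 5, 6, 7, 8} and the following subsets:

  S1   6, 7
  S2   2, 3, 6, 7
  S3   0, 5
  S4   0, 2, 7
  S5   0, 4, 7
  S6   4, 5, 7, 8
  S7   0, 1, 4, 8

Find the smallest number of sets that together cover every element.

S2, S3, S7 together cover {0, 1, 2, 3, 4, 5, 6, 7, 8} — every element.
No 2 of the 7 sets cover everything (all 21 pairs fall short), so 3 is minimum.

3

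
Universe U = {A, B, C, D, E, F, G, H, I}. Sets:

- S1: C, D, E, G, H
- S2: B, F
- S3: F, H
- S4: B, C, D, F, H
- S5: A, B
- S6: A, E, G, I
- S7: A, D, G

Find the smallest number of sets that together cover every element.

S4, S6 together cover {A, B, C, D, E, F, G, H, I} — every element.
No single set contains all 9 elements, so 2 is optimal.
Greedy (largest uncovered first) would take S1, S2, S6 — 3 sets — but 2 suffice.

2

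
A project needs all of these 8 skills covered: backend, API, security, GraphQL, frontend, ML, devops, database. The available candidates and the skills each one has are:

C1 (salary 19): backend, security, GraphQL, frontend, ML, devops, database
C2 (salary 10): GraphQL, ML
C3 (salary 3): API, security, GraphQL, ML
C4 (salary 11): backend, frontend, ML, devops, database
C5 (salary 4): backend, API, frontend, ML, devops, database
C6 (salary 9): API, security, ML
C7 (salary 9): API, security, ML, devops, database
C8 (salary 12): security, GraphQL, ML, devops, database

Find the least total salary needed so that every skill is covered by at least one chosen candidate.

C3, C5 cover every skill at salary 3 + 4 = 7.
Any cover uses at least 2 candidates; among all covering selections none totals below 7.

7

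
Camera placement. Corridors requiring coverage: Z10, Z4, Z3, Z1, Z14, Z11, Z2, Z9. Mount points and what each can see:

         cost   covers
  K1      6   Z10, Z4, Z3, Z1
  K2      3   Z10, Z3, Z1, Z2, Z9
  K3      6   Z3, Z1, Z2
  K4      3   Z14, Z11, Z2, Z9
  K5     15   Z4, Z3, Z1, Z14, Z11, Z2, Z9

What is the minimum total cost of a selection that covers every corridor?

K1, K4 cover every corridor at cost 6 + 3 = 9.
Any cover uses at least 2 camera mounts; among all covering selections none totals below 9.
Greedy by coverage-per-cost would pick K2, K4, K1 for 12 — worse than the optimum 9.

9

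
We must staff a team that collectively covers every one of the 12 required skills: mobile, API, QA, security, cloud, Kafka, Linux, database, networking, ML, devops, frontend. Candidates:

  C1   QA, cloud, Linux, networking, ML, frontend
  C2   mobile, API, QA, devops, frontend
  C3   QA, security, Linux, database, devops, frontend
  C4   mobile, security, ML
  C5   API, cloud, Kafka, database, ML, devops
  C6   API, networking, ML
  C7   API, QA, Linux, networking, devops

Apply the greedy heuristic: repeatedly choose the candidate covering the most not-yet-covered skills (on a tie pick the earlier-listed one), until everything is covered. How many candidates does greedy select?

3

Pick 1: C1 covers 6 new skills (QA, cloud, Linux, networking, ML, frontend).
Pick 2: C5 covers 4 new skills (API, Kafka, database, devops).
Pick 3: C4 covers 2 new skills (mobile, security).
Greedy uses 3 candidates.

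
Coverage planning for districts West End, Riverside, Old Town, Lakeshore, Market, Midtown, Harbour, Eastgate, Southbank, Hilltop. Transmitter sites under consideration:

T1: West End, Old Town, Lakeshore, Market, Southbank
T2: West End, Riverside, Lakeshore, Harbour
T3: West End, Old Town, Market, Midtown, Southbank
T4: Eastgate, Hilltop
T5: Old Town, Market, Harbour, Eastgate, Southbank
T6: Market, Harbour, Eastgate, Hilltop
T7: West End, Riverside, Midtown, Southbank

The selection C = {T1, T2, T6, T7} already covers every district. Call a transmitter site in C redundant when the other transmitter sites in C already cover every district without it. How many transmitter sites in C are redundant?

Drop T1: Old Town uncovered — not redundant.
Drop T2: the rest still cover every district — redundant.
Drop T6: Eastgate, Hilltop uncovered — not redundant.
Drop T7: Midtown uncovered — not redundant.
1 redundant: T2.

1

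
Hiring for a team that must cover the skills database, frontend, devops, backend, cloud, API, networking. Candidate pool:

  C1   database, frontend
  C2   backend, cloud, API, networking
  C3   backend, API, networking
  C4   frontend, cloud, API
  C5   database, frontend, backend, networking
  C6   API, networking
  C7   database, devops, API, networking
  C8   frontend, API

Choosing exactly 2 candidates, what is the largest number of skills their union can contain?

6

Choosing C1, C2 covers {database, frontend, backend, cloud, API, networking} — 6 skills.
No choice of 2 candidates does better; here devops is left uncovered.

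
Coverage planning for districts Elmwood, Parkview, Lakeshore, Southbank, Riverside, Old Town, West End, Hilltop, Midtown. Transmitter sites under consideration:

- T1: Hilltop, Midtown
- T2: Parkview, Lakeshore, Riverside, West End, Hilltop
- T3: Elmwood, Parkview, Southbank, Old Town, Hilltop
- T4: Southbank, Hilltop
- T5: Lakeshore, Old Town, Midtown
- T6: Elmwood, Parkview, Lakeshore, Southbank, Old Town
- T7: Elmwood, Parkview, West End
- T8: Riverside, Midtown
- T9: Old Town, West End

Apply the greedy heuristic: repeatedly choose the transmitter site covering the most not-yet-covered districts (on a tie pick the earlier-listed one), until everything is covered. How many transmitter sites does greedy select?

Pick 1: T2 covers 5 new districts (Parkview, Lakeshore, Riverside, West End, Hilltop).
Pick 2: T3 covers 3 new districts (Elmwood, Southbank, Old Town).
Pick 3: T1 covers 1 new districts (Midtown).
Greedy uses 3 transmitter sites.

3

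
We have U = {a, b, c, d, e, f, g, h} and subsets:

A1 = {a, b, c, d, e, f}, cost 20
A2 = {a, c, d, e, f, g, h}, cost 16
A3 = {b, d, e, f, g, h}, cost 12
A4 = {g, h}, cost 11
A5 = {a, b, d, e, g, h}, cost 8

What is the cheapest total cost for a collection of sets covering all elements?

A2, A5 cover every element at cost 16 + 8 = 24.
Any cover uses at least 2 sets; among all covering selections none totals below 24.

24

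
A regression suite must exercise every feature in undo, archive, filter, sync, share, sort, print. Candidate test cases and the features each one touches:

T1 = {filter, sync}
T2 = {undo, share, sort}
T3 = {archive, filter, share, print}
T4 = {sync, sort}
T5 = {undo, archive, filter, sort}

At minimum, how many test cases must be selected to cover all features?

T1, T2, T3 together cover {undo, archive, filter, sync, share, sort, print} — every feature.
No 2 of the 5 test cases cover everything (all 10 pairs fall short), so 3 is minimum.

3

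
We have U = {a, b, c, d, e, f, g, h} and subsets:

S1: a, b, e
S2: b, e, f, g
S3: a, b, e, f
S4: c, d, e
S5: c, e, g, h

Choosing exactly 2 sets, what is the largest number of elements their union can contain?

Choosing S3, S5 covers {a, b, c, e, f, g, h} — 7 elements.
No choice of 2 sets does better; here d is left uncovered.

7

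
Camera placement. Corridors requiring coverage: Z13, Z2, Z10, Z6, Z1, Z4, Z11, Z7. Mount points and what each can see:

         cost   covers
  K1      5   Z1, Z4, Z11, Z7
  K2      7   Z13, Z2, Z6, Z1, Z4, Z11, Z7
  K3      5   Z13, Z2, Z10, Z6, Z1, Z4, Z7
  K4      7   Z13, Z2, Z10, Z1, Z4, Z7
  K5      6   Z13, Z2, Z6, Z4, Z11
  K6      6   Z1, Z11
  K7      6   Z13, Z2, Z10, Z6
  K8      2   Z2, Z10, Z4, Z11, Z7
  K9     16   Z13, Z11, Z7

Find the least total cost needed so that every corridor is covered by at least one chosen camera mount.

K3, K8 cover every corridor at cost 5 + 2 = 7.
Any cover uses at least 2 camera mounts; among all covering selections none totals below 7.

7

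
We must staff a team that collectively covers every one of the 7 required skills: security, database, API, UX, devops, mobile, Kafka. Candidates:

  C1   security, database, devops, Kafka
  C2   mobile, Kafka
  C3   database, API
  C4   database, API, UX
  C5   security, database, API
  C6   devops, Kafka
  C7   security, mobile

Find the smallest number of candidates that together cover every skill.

3

C1, C2, C4 together cover {security, database, API, UX, devops, mobile, Kafka} — every skill.
No 2 of the 7 candidates cover everything (all 21 pairs fall short), so 3 is minimum.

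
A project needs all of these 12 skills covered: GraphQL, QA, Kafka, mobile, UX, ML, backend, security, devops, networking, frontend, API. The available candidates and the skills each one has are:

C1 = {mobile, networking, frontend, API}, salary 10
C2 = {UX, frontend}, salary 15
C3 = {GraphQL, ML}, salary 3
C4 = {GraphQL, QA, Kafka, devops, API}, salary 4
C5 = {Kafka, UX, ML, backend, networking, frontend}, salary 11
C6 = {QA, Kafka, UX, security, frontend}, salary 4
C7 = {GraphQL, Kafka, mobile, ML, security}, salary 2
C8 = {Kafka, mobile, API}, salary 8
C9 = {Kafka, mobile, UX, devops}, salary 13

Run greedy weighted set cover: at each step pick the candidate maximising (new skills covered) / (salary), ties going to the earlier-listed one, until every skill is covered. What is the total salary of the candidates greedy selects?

Pick 1: C7 adds 5 new (GraphQL, Kafka, mobile, ML, security) at salary 2 (ratio 5/2).
Pick 2: C4 adds 3 new (QA, devops, API) at salary 4 (ratio 3/4).
Pick 3: C6 adds 2 new (UX, frontend) at salary 4 (ratio 2/4).
Pick 4: C5 adds 2 new (backend, networking) at salary 11 (ratio 2/11).
Greedy total salary: 2 + 4 + 4 + 11 = 21. (The true optimum is 17, so greedy overshoots here.)

21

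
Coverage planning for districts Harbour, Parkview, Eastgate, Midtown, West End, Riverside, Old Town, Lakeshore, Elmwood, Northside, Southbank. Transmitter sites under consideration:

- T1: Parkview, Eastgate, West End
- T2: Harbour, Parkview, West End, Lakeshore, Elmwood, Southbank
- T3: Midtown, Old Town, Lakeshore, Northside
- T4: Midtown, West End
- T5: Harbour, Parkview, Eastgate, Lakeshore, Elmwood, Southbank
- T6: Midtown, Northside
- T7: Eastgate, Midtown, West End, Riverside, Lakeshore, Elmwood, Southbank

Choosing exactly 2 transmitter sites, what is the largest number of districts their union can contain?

Choosing T2, T3 covers {Harbour, Parkview, Midtown, West End, Old Town, Lakeshore, Elmwood, Northside, Southbank} — 9 districts.
No choice of 2 transmitter sites does better; here Eastgate, Riverside are left uncovered.

9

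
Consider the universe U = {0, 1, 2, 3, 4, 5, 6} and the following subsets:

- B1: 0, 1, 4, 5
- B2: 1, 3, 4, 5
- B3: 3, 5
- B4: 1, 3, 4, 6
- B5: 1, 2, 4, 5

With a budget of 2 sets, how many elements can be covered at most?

6

Choosing B1, B4 covers {0, 1, 3, 4, 5, 6} — 6 elements.
No choice of 2 sets does better; here 2 is left uncovered.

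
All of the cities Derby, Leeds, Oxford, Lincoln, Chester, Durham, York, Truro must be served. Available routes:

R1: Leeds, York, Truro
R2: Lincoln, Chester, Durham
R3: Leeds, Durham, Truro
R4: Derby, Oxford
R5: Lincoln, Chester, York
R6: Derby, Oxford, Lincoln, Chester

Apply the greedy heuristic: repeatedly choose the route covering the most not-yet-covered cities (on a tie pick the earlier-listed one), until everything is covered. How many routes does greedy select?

3

Pick 1: R6 covers 4 new cities (Derby, Oxford, Lincoln, Chester).
Pick 2: R1 covers 3 new cities (Leeds, York, Truro).
Pick 3: R2 covers 1 new cities (Durham).
Greedy uses 3 routes.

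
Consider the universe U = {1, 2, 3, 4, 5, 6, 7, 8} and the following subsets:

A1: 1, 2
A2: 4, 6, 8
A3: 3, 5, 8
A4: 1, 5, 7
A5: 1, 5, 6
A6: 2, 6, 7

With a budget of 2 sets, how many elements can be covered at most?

Choosing A2, A4 covers {1, 4, 5, 6, 7, 8} — 6 elements.
No choice of 2 sets does better; here 2, 3 are left uncovered.

6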